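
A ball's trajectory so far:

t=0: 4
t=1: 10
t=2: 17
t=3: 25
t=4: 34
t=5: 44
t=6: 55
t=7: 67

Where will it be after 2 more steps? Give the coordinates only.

94

Successive displacements: +6, +7, +8, +9, +10, +11, +12 — each changes by +1.
step 8: 67 + 13 → 80
step 9: 80 + 14 → 94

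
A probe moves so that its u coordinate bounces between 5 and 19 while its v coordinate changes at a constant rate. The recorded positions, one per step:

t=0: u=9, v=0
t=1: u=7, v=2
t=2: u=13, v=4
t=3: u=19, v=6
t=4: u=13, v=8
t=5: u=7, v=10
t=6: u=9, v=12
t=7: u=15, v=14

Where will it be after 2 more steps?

The u coordinate reflects between 5 and 19, moving 6 per step.
  step 8: 15 → 17
  step 9: 17 → 11
The v coordinate changes by +2 each step: at step 9 it is 18.

u=11, v=18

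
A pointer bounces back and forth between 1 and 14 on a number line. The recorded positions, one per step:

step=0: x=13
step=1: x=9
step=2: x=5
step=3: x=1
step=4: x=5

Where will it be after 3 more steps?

The value reflects between 1 and 14, moving 4 per step.
  step 5: 5 → 9
  step 6: 9 → 13
  step 7: 13 → 11

x=11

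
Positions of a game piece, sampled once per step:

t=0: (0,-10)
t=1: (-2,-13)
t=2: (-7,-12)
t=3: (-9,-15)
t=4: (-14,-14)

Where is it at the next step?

Differencing gives (-2,-3), (-5,+1), (-2,-3), (-5,+1). This is the pattern (-2,-3), (-5,+1) repeated.
step 5: apply (-2,-3) → (-16,-17)

(-16,-17)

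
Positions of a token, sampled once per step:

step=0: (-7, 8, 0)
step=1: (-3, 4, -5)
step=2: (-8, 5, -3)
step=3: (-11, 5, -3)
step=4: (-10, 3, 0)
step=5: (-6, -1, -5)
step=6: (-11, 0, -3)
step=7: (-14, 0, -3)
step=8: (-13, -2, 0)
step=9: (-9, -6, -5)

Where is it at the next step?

The moves between consecutive positions are (+4, -4, -5), (-5, +1, +2), (-3, +0, +0), (+1, -2, +3), (+4, -4, -5), (-5, +1, +2), (-3, +0, +0), (+1, -2, +3), (+4, -4, -5); they repeat the 4-cycle [(+4, -4, -5), (-5, +1, +2), (-3, +0, +0), (+1, -2, +3)].
step 10: apply (-5, +1, +2) → (-14, -5, -3)

(-14, -5, -3)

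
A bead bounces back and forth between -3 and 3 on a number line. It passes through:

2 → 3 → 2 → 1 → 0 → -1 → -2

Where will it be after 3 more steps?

The value reflects between -3 and 3, moving 1 per step.
  step 7: -2 → -3
  step 8: -3 → -2
  step 9: -2 → -1

-1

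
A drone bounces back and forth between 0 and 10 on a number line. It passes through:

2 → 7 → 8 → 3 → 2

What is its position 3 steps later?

3

The value travels 5 per step and bounces off the walls at 0 and 10.
  step 5: 2 → 7
  step 6: 7 → 8
  step 7: 8 → 3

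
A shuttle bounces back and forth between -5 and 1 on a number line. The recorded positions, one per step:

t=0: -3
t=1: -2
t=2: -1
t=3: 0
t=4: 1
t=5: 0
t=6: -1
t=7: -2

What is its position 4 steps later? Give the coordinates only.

The value reflects between -5 and 1, moving 1 per step.
  step 8: -2 → -3
  step 9: -3 → -4
  step 10: -4 → -5
  step 11: -5 → -4

-4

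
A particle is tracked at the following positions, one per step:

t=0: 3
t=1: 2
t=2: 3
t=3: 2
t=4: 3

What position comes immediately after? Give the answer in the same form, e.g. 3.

2

The jumps are -1, +1, -1, +1 — a geometric progression with ratio -1.
step 5: 3 − 1 → 2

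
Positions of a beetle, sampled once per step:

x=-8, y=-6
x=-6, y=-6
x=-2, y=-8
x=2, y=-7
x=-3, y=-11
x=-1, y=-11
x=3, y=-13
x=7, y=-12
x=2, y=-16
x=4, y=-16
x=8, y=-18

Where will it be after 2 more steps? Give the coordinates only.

x=7, y=-21

The moves between consecutive positions are (+2, +0), (+4, -2), (+4, +1), (-5, -4), (+2, +0), (+4, -2), (+4, +1), (-5, -4), (+2, +0), (+4, -2); they repeat the 4-cycle [(+2, +0), (+4, -2), (+4, +1), (-5, -4)].
step 11: apply (+4, +1) → x=12, y=-17
step 12: apply (-5, -4) → x=7, y=-21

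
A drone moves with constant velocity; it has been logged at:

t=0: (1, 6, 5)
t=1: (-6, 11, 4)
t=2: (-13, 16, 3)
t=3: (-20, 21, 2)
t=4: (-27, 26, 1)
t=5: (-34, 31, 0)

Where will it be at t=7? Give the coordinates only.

(-48, 41, -2)

Each step adds (-7, +5, -1) to the position.
step 6: (-34, 31, 0) + (-7, +5, -1) → (-41, 36, -1)
step 7: (-41, 36, -1) + (-7, +5, -1) → (-48, 41, -2)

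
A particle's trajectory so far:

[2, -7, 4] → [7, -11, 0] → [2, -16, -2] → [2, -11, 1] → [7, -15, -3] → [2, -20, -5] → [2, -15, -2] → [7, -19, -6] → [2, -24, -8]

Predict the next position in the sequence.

Step-to-step displacements: [+5, -4, -4], [-5, -5, -2], [+0, +5, +3], [+5, -4, -4], [-5, -5, -2], [+0, +5, +3], [+5, -4, -4], [-5, -5, -2] — a repeating cycle of length 3.
step 9: apply [+0, +5, +3] → [2, -19, -5]

[2, -19, -5]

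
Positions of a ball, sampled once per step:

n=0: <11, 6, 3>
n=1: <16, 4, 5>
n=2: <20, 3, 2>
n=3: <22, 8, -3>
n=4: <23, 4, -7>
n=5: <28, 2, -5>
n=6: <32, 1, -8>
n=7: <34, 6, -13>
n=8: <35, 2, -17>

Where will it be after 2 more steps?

The moves between consecutive positions are <+5, -2, +2>, <+4, -1, -3>, <+2, +5, -5>, <+1, -4, -4>, <+5, -2, +2>, <+4, -1, -3>, <+2, +5, -5>, <+1, -4, -4>; they repeat the 4-cycle [<+5, -2, +2>, <+4, -1, -3>, <+2, +5, -5>, <+1, -4, -4>].
step 9: apply <+5, -2, +2> → <40, 0, -15>
step 10: apply <+4, -1, -3> → <44, -1, -18>

<44, -1, -18>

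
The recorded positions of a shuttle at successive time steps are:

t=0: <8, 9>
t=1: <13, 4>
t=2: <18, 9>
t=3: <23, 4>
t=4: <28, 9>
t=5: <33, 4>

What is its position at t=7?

<43, 4>

The first coordinate changes by +5 each step, so at step 7 it is 8 + 7·(5) = 43.
The second coordinate repeats the cycle [9, 4] with period 2; step 7 mod 2 = 1, giving 4.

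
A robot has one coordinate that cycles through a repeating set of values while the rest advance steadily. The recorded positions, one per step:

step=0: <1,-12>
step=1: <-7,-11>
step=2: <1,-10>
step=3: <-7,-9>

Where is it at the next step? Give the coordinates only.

<1,-8>

The first coordinate repeats the cycle [1, -7] with period 2; step 4 mod 2 = 0, giving 1.
The second coordinate changes by +1 each step, so at step 4 it is -12 + 4·(1) = -8.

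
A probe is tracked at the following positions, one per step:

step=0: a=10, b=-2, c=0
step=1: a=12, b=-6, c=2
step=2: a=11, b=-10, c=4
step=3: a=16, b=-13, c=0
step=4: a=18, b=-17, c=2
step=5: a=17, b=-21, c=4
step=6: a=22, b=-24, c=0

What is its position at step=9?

a=28, b=-35, c=0

The moves between consecutive positions are (+2, -4, +2), (-1, -4, +2), (+5, -3, -4), (+2, -4, +2), (-1, -4, +2), (+5, -3, -4); they repeat the 3-cycle [(+2, -4, +2), (-1, -4, +2), (+5, -3, -4)].
step 7: apply (+2, -4, +2) → a=24, b=-28, c=2
step 8: apply (-1, -4, +2) → a=23, b=-32, c=4
step 9: apply (+5, -3, -4) → a=28, b=-35, c=0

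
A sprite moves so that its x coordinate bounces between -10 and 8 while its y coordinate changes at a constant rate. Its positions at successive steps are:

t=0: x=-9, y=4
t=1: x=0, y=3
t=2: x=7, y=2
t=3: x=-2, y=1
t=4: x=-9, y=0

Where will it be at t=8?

The x coordinate travels 9 per step and bounces off the walls at -10 and 8.
  step 5: -9 → 0
  step 6: 0 → 7
  step 7: 7 → -2
  step 8: -2 → -9
The y coordinate changes by -1 each step: at step 8 it is -4.

x=-9, y=-4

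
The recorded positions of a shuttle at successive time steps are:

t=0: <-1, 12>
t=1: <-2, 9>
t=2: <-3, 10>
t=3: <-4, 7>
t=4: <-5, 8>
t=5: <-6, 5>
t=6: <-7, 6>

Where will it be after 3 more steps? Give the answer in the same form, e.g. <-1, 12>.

The moves between consecutive positions are <-1, -3>, <-1, +1>, <-1, -3>, <-1, +1>, <-1, -3>, <-1, +1>; they repeat the 2-cycle [<-1, -3>, <-1, +1>].
step 7: apply <-1, -3> → <-8, 3>
step 8: apply <-1, +1> → <-9, 4>
step 9: apply <-1, -3> → <-10, 1>

<-10, 1>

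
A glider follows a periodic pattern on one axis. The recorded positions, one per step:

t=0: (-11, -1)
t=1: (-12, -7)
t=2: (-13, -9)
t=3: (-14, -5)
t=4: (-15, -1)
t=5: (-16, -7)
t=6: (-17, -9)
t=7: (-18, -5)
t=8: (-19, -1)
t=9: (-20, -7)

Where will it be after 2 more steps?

First: linear, -1 per step → -22 at step 11.
Second: cycles through -1, -7, -9, -5 every 4 steps. Step 11 lands at position 3 of the cycle → -5.

(-22, -5)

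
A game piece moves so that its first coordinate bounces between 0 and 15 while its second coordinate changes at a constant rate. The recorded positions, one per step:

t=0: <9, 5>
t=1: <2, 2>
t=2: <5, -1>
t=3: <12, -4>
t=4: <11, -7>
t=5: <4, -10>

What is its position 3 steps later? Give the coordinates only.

<13, -19>

The first coordinate reflects between 0 and 15, moving 7 per step.
  step 6: 4 → 3
  step 7: 3 → 10
  step 8: 10 → 13
The second coordinate changes by -3 each step: at step 8 it is -19.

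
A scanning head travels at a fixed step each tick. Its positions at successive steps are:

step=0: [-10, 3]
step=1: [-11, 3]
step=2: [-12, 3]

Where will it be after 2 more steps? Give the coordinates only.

Each step adds [-1, +0] to the position.
step 3: [-12, 3] + [-1, +0] → [-13, 3]
step 4: [-13, 3] + [-1, +0] → [-14, 3]

[-14, 3]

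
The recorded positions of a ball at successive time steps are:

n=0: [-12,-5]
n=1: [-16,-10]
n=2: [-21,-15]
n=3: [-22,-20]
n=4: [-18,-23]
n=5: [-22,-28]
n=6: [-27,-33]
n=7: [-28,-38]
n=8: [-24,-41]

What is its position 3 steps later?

[-34,-56]

Differencing gives [-4,-5], [-5,-5], [-1,-5], [+4,-3], [-4,-5], [-5,-5], [-1,-5], [+4,-3]. This is the pattern [-4,-5], [-5,-5], [-1,-5], [+4,-3] repeated.
step 9: apply [-4,-5] → [-28,-46]
step 10: apply [-5,-5] → [-33,-51]
step 11: apply [-1,-5] → [-34,-56]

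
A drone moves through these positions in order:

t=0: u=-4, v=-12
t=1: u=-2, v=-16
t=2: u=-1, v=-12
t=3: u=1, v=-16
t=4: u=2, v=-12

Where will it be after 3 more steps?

Differencing gives (+2,-4), (+1,+4), (+2,-4), (+1,+4). This is the pattern (+2,-4), (+1,+4) repeated.
step 5: apply (+2,-4) → u=4, v=-16
step 6: apply (+1,+4) → u=5, v=-12
step 7: apply (+2,-4) → u=7, v=-16

u=7, v=-16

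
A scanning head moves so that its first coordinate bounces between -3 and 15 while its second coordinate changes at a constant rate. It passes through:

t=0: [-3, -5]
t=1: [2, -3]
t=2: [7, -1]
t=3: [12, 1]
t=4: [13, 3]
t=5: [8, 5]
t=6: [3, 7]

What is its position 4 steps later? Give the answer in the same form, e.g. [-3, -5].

[11, 15]

The first coordinate reflects between -3 and 15, moving 5 per step.
  step 7: 3 → -2
  step 8: -2 → 1
  step 9: 1 → 6
  step 10: 6 → 11
The second coordinate changes by +2 each step: at step 10 it is 15.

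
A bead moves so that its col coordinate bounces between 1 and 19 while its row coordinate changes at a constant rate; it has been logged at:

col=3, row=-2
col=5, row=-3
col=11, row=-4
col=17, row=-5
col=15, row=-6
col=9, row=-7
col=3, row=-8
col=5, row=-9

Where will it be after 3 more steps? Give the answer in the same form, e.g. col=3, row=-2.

col=15, row=-12

The col coordinate reflects between 1 and 19, moving 6 per step.
  step 8: 5 → 11
  step 9: 11 → 17
  step 10: 17 → 15
The row coordinate changes by -1 each step: at step 10 it is -12.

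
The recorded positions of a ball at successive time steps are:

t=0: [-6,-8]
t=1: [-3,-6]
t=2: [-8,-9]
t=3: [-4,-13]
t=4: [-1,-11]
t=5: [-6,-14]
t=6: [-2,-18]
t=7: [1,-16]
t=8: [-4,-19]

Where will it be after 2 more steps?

[3,-21]

Differencing gives [+3,+2], [-5,-3], [+4,-4], [+3,+2], [-5,-3], [+4,-4], [+3,+2], [-5,-3]. This is the pattern [+3,+2], [-5,-3], [+4,-4] repeated.
step 9: apply [+4,-4] → [0,-23]
step 10: apply [+3,+2] → [3,-21]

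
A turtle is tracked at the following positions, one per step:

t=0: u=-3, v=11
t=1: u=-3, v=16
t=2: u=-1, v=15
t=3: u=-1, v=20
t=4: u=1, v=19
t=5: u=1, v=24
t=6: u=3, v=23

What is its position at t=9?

u=5, v=32

Differencing gives (+0,+5), (+2,-1), (+0,+5), (+2,-1), (+0,+5), (+2,-1). This is the pattern (+0,+5), (+2,-1) repeated.
step 7: apply (+0,+5) → u=3, v=28
step 8: apply (+2,-1) → u=5, v=27
step 9: apply (+0,+5) → u=5, v=32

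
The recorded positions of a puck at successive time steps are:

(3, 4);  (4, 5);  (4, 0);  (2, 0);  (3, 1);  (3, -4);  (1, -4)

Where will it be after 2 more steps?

(2, -8)

Differencing gives (+1, +1), (+0, -5), (-2, +0), (+1, +1), (+0, -5), (-2, +0). This is the pattern (+1, +1), (+0, -5), (-2, +0) repeated.
step 7: apply (+1, +1) → (2, -3)
step 8: apply (+0, -5) → (2, -8)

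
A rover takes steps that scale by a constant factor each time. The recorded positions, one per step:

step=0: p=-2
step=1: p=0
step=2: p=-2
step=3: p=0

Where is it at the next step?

Step-to-step displacements: +2, -2, +2; each is -1× the previous.
step 4: 0 − 2 → p=-2

p=-2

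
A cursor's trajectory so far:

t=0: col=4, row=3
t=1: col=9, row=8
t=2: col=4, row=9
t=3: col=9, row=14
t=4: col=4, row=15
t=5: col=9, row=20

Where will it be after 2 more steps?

col=9, row=26

Differencing gives (+5, +5), (-5, +1), (+5, +5), (-5, +1), (+5, +5). This is the pattern (+5, +5), (-5, +1) repeated.
step 6: apply (-5, +1) → col=4, row=21
step 7: apply (+5, +5) → col=9, row=26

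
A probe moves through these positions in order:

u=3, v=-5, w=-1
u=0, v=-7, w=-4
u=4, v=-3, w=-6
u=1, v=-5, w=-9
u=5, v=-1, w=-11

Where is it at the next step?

u=2, v=-3, w=-14

Step-to-step displacements: (-3,-2,-3), (+4,+4,-2), (-3,-2,-3), (+4,+4,-2) — a repeating cycle of length 2.
step 5: apply (-3,-2,-3) → u=2, v=-3, w=-14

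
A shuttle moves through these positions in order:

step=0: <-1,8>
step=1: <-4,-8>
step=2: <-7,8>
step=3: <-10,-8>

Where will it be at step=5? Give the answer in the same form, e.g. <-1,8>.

First: linear, -3 per step → -16 at step 5.
Second: cycles through 8, -8 every 2 steps. Step 5 lands at position 1 of the cycle → -8.

<-16,-8>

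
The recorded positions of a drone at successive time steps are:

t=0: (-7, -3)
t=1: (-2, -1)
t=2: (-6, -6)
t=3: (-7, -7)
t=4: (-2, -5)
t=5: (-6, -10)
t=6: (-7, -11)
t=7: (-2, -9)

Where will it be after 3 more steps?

(-2, -13)

The moves between consecutive positions are (+5, +2), (-4, -5), (-1, -1), (+5, +2), (-4, -5), (-1, -1), (+5, +2); they repeat the 3-cycle [(+5, +2), (-4, -5), (-1, -1)].
step 8: apply (-4, -5) → (-6, -14)
step 9: apply (-1, -1) → (-7, -15)
step 10: apply (+5, +2) → (-2, -13)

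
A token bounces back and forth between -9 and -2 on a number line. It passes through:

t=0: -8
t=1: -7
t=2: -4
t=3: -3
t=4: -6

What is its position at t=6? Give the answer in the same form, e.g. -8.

The value travels 3 per step and bounces off the walls at -9 and -2.
  step 5: -6 → -9
  step 6: -9 → -6

-6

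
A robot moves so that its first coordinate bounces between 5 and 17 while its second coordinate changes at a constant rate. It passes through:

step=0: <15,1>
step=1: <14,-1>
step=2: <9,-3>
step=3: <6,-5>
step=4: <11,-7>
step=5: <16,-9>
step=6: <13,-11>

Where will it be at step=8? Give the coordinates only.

<7,-15>

The first coordinate travels 5 per step and bounces off the walls at 5 and 17.
  step 7: 13 → 8
  step 8: 8 → 7
The second coordinate changes by -2 each step: at step 8 it is -15.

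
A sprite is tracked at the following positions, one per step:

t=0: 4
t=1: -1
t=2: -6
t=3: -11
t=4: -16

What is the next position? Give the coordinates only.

-21

The position changes by -5 every step.
step 5: -16 − 5 → -21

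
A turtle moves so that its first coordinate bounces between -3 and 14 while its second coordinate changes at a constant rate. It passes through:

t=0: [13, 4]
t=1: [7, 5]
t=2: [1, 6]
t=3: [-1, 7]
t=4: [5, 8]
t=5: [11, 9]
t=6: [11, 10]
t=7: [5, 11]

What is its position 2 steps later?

[1, 13]

The first coordinate reflects between -3 and 14, moving 6 per step.
  step 8: 5 → -1
  step 9: -1 → 1
The second coordinate changes by +1 each step: at step 9 it is 13.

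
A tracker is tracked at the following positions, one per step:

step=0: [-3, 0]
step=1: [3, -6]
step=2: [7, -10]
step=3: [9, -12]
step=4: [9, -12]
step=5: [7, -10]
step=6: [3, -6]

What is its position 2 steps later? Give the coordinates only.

Taking differences between consecutive positions: [+6, -6], [+4, -4], [+2, -2], [+0, +0], [-2, +2], [-4, +4]. These grow by [-2, +2] each step.
step 7: [3, -6] + [-6, +6] → [-3, 0]
step 8: [-3, 0] + [-8, +8] → [-11, 8]

[-11, 8]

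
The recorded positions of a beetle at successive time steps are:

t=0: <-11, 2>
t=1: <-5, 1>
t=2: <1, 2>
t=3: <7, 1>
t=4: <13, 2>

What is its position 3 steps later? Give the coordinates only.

<31, 1>

First: linear, +6 per step → 31 at step 7.
Second: cycles through 2, 1 every 2 steps. Step 7 lands at position 1 of the cycle → 1.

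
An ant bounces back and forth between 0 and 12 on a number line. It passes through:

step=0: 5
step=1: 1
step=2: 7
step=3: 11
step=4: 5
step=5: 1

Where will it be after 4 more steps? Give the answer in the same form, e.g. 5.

The value reflects between 0 and 12, moving 6 per step.
  step 6: 1 → 7
  step 7: 7 → 11
  step 8: 11 → 5
  step 9: 5 → 1

1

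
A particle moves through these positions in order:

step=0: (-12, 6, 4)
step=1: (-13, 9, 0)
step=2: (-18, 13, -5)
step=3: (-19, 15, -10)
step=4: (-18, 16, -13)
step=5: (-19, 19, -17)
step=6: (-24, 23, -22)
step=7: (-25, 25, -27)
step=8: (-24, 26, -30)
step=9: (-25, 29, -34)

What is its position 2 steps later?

The moves between consecutive positions are (-1, +3, -4), (-5, +4, -5), (-1, +2, -5), (+1, +1, -3), (-1, +3, -4), (-5, +4, -5), (-1, +2, -5), (+1, +1, -3), (-1, +3, -4); they repeat the 4-cycle [(-1, +3, -4), (-5, +4, -5), (-1, +2, -5), (+1, +1, -3)].
step 10: apply (-5, +4, -5) → (-30, 33, -39)
step 11: apply (-1, +2, -5) → (-31, 35, -44)

(-31, 35, -44)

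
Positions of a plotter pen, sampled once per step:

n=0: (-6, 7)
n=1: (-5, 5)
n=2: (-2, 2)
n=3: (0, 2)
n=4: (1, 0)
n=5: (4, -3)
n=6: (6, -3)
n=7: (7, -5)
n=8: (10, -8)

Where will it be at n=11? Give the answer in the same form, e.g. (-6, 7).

Step-to-step displacements: (+1, -2), (+3, -3), (+2, +0), (+1, -2), (+3, -3), (+2, +0), (+1, -2), (+3, -3) — a repeating cycle of length 3.
step 9: apply (+2, +0) → (12, -8)
step 10: apply (+1, -2) → (13, -10)
step 11: apply (+3, -3) → (16, -13)

(16, -13)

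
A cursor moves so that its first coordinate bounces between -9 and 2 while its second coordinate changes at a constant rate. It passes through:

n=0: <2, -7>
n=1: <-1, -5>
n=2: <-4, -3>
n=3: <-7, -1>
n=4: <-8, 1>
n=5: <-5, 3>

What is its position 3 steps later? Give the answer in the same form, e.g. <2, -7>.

<0, 9>

The first coordinate reflects between -9 and 2, moving 3 per step.
  step 6: -5 → -2
  step 7: -2 → 1
  step 8: 1 → 0
The second coordinate changes by +2 each step: at step 8 it is 9.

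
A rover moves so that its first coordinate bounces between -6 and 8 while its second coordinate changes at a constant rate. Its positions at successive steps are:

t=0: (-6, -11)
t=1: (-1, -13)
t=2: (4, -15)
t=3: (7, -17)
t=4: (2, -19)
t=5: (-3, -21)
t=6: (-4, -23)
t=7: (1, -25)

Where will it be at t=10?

(0, -31)

The first coordinate travels 5 per step and bounces off the walls at -6 and 8.
  step 8: 1 → 6
  step 9: 6 → 5
  step 10: 5 → 0
The second coordinate changes by -2 each step: at step 10 it is -31.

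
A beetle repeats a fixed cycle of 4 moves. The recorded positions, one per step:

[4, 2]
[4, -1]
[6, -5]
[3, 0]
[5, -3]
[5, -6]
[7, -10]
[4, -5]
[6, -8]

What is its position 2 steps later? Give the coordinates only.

Differencing gives [+0, -3], [+2, -4], [-3, +5], [+2, -3], [+0, -3], [+2, -4], [-3, +5], [+2, -3]. This is the pattern [+0, -3], [+2, -4], [-3, +5], [+2, -3] repeated.
step 9: apply [+0, -3] → [6, -11]
step 10: apply [+2, -4] → [8, -15]

[8, -15]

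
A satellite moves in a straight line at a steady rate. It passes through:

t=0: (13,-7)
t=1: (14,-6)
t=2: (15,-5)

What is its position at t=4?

(17,-3)

Each step adds (+1,+1) to the position.
step 3: (15,-5) + (+1,+1) → (16,-4)
step 4: (16,-4) + (+1,+1) → (17,-3)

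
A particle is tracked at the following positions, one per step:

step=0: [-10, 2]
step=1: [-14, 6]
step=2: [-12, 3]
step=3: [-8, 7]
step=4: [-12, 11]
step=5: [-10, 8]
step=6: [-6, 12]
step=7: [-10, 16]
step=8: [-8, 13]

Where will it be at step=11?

Step-to-step displacements: [-4, +4], [+2, -3], [+4, +4], [-4, +4], [+2, -3], [+4, +4], [-4, +4], [+2, -3] — a repeating cycle of length 3.
step 9: apply [+4, +4] → [-4, 17]
step 10: apply [-4, +4] → [-8, 21]
step 11: apply [+2, -3] → [-6, 18]

[-6, 18]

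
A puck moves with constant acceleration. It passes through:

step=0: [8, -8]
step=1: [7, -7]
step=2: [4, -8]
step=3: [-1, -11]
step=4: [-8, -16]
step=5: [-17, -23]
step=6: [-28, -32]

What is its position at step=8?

Successive displacements: [-1, +1], [-3, -1], [-5, -3], [-7, -5], [-9, -7], [-11, -9] — each changes by [-2, -2].
step 7: [-28, -32] + [-13, -11] → [-41, -43]
step 8: [-41, -43] + [-15, -13] → [-56, -56]

[-56, -56]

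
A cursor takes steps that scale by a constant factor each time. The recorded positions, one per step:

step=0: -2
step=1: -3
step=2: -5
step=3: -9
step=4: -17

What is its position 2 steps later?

Step-to-step displacements: -1, -2, -4, -8; each is 2× the previous.
step 5: -17 − 16 → -33
step 6: -33 − 32 → -65

-65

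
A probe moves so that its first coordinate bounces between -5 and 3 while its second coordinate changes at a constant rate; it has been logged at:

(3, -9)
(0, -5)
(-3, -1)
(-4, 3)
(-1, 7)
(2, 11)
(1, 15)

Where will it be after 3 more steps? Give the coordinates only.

(-2, 27)

The first coordinate reflects between -5 and 3, moving 3 per step.
  step 7: 1 → -2
  step 8: -2 → -5
  step 9: -5 → -2
The second coordinate changes by +4 each step: at step 9 it is 27.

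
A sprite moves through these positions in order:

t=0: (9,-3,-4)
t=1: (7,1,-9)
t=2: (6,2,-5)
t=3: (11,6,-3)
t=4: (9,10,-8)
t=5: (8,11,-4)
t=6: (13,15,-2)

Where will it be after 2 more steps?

Differencing gives (-2,+4,-5), (-1,+1,+4), (+5,+4,+2), (-2,+4,-5), (-1,+1,+4), (+5,+4,+2). This is the pattern (-2,+4,-5), (-1,+1,+4), (+5,+4,+2) repeated.
step 7: apply (-2,+4,-5) → (11,19,-7)
step 8: apply (-1,+1,+4) → (10,20,-3)

(10,20,-3)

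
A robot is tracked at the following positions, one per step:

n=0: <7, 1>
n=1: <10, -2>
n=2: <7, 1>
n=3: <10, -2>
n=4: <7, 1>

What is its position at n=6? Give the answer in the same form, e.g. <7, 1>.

Consecutive displacements <+3, -3>, <-3, +3>, <+3, -3>, <-3, +3> scale by a factor of -1 each step.
step 5: <7, 1> + <+3, -3> → <10, -2>
step 6: <10, -2> + <-3, +3> → <7, 1>

<7, 1>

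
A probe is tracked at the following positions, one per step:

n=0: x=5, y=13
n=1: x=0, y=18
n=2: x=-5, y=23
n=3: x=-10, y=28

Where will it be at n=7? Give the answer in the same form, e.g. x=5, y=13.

x=-30, y=48

Constant displacement of (-5, +5) per step.
step 4: x=-10, y=28 + (-5, +5) → x=-15, y=33
step 5: x=-15, y=33 + (-5, +5) → x=-20, y=38
step 6: x=-20, y=38 + (-5, +5) → x=-25, y=43
step 7: x=-25, y=43 + (-5, +5) → x=-30, y=48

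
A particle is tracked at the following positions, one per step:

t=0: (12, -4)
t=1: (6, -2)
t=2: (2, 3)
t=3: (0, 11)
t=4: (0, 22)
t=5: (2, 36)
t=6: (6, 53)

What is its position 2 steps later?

Taking differences between consecutive positions: (-6, +2), (-4, +5), (-2, +8), (+0, +11), (+2, +14), (+4, +17). These grow by (+2, +3) each step.
step 7: (6, 53) + (+6, +20) → (12, 73)
step 8: (12, 73) + (+8, +23) → (20, 96)

(20, 96)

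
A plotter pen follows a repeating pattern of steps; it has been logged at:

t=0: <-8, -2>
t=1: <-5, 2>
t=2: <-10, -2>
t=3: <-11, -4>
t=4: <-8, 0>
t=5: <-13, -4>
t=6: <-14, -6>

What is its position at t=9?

Differencing gives <+3, +4>, <-5, -4>, <-1, -2>, <+3, +4>, <-5, -4>, <-1, -2>. This is the pattern <+3, +4>, <-5, -4>, <-1, -2> repeated.
step 7: apply <+3, +4> → <-11, -2>
step 8: apply <-5, -4> → <-16, -6>
step 9: apply <-1, -2> → <-17, -8>

<-17, -8>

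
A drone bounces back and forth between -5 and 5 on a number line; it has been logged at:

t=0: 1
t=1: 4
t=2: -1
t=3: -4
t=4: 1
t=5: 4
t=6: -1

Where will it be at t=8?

The value travels 5 per step and bounces off the walls at -5 and 5.
  step 7: -1 → -4
  step 8: -4 → 1

1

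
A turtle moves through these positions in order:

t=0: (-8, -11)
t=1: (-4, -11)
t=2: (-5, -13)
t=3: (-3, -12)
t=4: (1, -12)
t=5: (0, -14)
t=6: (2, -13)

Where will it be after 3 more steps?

(7, -14)

Differencing gives (+4, +0), (-1, -2), (+2, +1), (+4, +0), (-1, -2), (+2, +1). This is the pattern (+4, +0), (-1, -2), (+2, +1) repeated.
step 7: apply (+4, +0) → (6, -13)
step 8: apply (-1, -2) → (5, -15)
step 9: apply (+2, +1) → (7, -14)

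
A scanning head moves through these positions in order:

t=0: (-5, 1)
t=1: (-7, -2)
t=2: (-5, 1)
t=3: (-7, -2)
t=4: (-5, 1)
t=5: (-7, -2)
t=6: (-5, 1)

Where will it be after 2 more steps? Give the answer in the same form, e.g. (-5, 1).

Step-to-step displacements: (-2, -3), (+2, +3), (-2, -3), (+2, +3), (-2, -3), (+2, +3) — a repeating cycle of length 2.
step 7: apply (-2, -3) → (-7, -2)
step 8: apply (+2, +3) → (-5, 1)

(-5, 1)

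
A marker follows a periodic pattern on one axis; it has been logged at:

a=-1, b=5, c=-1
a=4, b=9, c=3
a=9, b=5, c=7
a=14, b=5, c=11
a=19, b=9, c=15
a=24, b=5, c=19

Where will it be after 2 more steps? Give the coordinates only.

A: linear, +5 per step → 34 at step 7.
B: cycles through 5, 9, 5 every 3 steps. Step 7 lands at position 1 of the cycle → 9.
C: linear, +4 per step → 27 at step 7.

a=34, b=9, c=27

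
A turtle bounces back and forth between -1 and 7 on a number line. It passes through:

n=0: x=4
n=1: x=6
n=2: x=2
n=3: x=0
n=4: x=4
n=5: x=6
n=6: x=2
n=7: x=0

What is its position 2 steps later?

The value reflects between -1 and 7, moving 4 per step.
  step 8: 0 → 4
  step 9: 4 → 6

x=6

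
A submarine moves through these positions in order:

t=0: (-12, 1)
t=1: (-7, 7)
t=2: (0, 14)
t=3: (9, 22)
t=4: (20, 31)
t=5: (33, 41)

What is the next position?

First differences are (+5, +6), (+7, +7), (+9, +8), (+11, +9), (+13, +10); their common second difference is (+2, +1) (constant acceleration).
step 6: (33, 41) + (+15, +11) → (48, 52)

(48, 52)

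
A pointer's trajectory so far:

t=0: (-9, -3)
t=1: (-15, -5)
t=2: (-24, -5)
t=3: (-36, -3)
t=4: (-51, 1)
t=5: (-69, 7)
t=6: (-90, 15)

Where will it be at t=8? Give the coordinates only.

First differences are (-6, -2), (-9, +0), (-12, +2), (-15, +4), (-18, +6), (-21, +8); their common second difference is (-3, +2) (constant acceleration).
step 7: (-90, 15) + (-24, +10) → (-114, 25)
step 8: (-114, 25) + (-27, +12) → (-141, 37)

(-141, 37)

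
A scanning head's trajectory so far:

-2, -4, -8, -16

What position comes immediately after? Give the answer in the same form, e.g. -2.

-32

The jumps are -2, -4, -8 — a geometric progression with ratio 2.
step 4: -16 − 16 → -32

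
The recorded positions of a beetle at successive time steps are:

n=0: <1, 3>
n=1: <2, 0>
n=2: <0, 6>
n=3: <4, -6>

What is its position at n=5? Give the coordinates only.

<12, -30>

The jumps are <+1, -3>, <-2, +6>, <+4, -12> — a geometric progression with ratio -2.
step 4: <4, -6> + <-8, +24> → <-4, 18>
step 5: <-4, 18> + <+16, -48> → <12, -30>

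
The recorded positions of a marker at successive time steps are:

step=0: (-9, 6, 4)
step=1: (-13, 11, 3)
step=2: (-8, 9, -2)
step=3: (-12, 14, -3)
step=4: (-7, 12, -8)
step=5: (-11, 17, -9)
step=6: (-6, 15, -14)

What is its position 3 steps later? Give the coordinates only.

Step-to-step displacements: (-4, +5, -1), (+5, -2, -5), (-4, +5, -1), (+5, -2, -5), (-4, +5, -1), (+5, -2, -5) — a repeating cycle of length 2.
step 7: apply (-4, +5, -1) → (-10, 20, -15)
step 8: apply (+5, -2, -5) → (-5, 18, -20)
step 9: apply (-4, +5, -1) → (-9, 23, -21)

(-9, 23, -21)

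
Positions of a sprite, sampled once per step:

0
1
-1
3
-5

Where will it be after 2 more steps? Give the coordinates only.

-21

Step-to-step displacements: +1, -2, +4, -8; each is -2× the previous.
step 5: -5 + 16 → 11
step 6: 11 − 32 → -21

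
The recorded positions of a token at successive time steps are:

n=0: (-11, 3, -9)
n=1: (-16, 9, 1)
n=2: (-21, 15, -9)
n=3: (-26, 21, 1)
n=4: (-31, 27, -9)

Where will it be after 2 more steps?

(-41, 39, -9)

The first coordinate changes by -5 each step, so at step 6 it is -11 + 6·(-5) = -41.
The second coordinate changes by +6 each step, so at step 6 it is 3 + 6·(6) = 39.
The third coordinate repeats the cycle [-9, 1] with period 2; step 6 mod 2 = 0, giving -9.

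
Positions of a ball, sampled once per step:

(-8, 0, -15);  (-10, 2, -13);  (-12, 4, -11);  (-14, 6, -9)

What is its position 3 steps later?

(-20, 12, -3)

Each step adds (-2, +2, +2) to the position.
step 4: (-14, 6, -9) + (-2, +2, +2) → (-16, 8, -7)
step 5: (-16, 8, -7) + (-2, +2, +2) → (-18, 10, -5)
step 6: (-18, 10, -5) + (-2, +2, +2) → (-20, 12, -3)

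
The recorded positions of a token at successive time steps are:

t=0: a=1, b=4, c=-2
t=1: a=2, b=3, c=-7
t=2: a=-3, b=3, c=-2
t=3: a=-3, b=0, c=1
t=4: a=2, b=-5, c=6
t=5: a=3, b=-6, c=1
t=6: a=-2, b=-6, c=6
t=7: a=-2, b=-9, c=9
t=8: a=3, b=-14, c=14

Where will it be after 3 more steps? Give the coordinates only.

a=-1, b=-18, c=17

Differencing gives (+1,-1,-5), (-5,+0,+5), (+0,-3,+3), (+5,-5,+5), (+1,-1,-5), (-5,+0,+5), (+0,-3,+3), (+5,-5,+5). This is the pattern (+1,-1,-5), (-5,+0,+5), (+0,-3,+3), (+5,-5,+5) repeated.
step 9: apply (+1,-1,-5) → a=4, b=-15, c=9
step 10: apply (-5,+0,+5) → a=-1, b=-15, c=14
step 11: apply (+0,-3,+3) → a=-1, b=-18, c=17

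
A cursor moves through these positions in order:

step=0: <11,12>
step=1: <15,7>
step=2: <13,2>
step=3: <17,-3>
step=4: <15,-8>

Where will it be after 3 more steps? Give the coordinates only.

<21,-23>

Differencing gives <+4,-5>, <-2,-5>, <+4,-5>, <-2,-5>. This is the pattern <+4,-5>, <-2,-5> repeated.
step 5: apply <+4,-5> → <19,-13>
step 6: apply <-2,-5> → <17,-18>
step 7: apply <+4,-5> → <21,-23>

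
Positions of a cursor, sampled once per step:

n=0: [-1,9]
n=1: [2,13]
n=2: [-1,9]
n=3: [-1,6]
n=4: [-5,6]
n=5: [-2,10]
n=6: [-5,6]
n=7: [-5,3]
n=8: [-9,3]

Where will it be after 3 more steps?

[-9,0]

The moves between consecutive positions are [+3,+4], [-3,-4], [+0,-3], [-4,+0], [+3,+4], [-3,-4], [+0,-3], [-4,+0]; they repeat the 4-cycle [[+3,+4], [-3,-4], [+0,-3], [-4,+0]].
step 9: apply [+3,+4] → [-6,7]
step 10: apply [-3,-4] → [-9,3]
step 11: apply [+0,-3] → [-9,0]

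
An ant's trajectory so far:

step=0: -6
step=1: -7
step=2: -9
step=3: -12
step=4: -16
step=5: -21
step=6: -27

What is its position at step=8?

Taking differences between consecutive positions: -1, -2, -3, -4, -5, -6. These grow by -1 each step.
step 7: -27 − 7 → -34
step 8: -34 − 8 → -42

-42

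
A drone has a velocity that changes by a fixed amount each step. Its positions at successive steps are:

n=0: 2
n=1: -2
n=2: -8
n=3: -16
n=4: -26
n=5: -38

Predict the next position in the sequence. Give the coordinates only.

-52

Taking differences between consecutive positions: -4, -6, -8, -10, -12. These grow by -2 each step.
step 6: -38 − 14 → -52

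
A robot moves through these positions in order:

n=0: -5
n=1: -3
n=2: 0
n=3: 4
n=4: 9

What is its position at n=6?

22

First differences are +2, +3, +4, +5; their common second difference is +1 (constant acceleration).
step 5: 9 + 6 → 15
step 6: 15 + 7 → 22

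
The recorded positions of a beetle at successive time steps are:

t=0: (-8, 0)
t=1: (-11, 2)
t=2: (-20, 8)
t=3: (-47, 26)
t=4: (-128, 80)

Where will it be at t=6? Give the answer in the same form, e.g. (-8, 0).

The jumps are (-3, +2), (-9, +6), (-27, +18), (-81, +54) — a geometric progression with ratio 3.
step 5: (-128, 80) + (-243, +162) → (-371, 242)
step 6: (-371, 242) + (-729, +486) → (-1100, 728)

(-1100, 728)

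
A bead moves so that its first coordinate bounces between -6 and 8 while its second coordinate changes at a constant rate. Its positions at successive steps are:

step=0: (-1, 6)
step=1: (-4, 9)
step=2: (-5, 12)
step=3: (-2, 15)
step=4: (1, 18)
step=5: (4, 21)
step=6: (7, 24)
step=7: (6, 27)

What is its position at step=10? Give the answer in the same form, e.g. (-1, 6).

The first coordinate travels 3 per step and bounces off the walls at -6 and 8.
  step 8: 6 → 3
  step 9: 3 → 0
  step 10: 0 → -3
The second coordinate changes by +3 each step: at step 10 it is 36.

(-3, 36)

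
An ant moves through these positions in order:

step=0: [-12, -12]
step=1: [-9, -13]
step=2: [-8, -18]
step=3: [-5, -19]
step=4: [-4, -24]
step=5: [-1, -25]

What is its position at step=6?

[0, -30]

Differencing gives [+3, -1], [+1, -5], [+3, -1], [+1, -5], [+3, -1]. This is the pattern [+3, -1], [+1, -5] repeated.
step 6: apply [+1, -5] → [0, -30]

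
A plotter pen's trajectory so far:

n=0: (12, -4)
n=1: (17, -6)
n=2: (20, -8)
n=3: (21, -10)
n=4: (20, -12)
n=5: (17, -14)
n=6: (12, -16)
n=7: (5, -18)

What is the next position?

(-4, -20)

Successive displacements: (+5, -2), (+3, -2), (+1, -2), (-1, -2), (-3, -2), (-5, -2), (-7, -2) — each changes by (-2, +0).
step 8: (5, -18) + (-9, -2) → (-4, -20)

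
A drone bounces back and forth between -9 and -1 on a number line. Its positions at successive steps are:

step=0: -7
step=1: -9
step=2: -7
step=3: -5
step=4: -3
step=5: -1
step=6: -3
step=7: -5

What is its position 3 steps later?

-7

The value reflects between -9 and -1, moving 2 per step.
  step 8: -5 → -7
  step 9: -7 → -9
  step 10: -9 → -7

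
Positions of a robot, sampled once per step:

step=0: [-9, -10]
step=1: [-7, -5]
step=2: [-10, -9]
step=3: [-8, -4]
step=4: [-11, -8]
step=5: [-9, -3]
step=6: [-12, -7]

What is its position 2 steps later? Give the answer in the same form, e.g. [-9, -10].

The moves between consecutive positions are [+2, +5], [-3, -4], [+2, +5], [-3, -4], [+2, +5], [-3, -4]; they repeat the 2-cycle [[+2, +5], [-3, -4]].
step 7: apply [+2, +5] → [-10, -2]
step 8: apply [-3, -4] → [-13, -6]

[-13, -6]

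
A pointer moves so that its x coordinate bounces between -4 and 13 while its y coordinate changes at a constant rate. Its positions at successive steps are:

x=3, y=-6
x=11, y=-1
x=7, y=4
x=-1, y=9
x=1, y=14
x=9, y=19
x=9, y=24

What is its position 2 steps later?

The x coordinate travels 8 per step and bounces off the walls at -4 and 13.
  step 7: 9 → 1
  step 8: 1 → -1
The y coordinate changes by +5 each step: at step 8 it is 34.

x=-1, y=34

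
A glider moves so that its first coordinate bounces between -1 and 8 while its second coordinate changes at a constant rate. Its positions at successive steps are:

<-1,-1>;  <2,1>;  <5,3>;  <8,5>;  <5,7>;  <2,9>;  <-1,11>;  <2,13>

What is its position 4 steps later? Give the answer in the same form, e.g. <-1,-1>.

The first coordinate travels 3 per step and bounces off the walls at -1 and 8.
  step 8: 2 → 5
  step 9: 5 → 8
  step 10: 8 → 5
  step 11: 5 → 2
The second coordinate changes by +2 each step: at step 11 it is 21.

<2,21>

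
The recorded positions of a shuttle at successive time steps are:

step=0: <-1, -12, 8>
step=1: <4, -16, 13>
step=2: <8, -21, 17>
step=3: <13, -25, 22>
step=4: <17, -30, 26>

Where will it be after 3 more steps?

<31, -43, 40>

The moves between consecutive positions are <+5, -4, +5>, <+4, -5, +4>, <+5, -4, +5>, <+4, -5, +4>; they repeat the 2-cycle [<+5, -4, +5>, <+4, -5, +4>].
step 5: apply <+5, -4, +5> → <22, -34, 31>
step 6: apply <+4, -5, +4> → <26, -39, 35>
step 7: apply <+5, -4, +5> → <31, -43, 40>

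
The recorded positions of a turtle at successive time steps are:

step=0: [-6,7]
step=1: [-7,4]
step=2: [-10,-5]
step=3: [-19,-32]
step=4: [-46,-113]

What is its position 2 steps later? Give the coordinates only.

Consecutive displacements [-1,-3], [-3,-9], [-9,-27], [-27,-81] scale by a factor of 3 each step.
step 5: [-46,-113] + [-81,-243] → [-127,-356]
step 6: [-127,-356] + [-243,-729] → [-370,-1085]

[-370,-1085]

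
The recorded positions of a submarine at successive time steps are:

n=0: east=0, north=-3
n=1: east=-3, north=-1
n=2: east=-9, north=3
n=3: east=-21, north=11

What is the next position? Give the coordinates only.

The jumps are (-3, +2), (-6, +4), (-12, +8) — a geometric progression with ratio 2.
step 4: east=-21, north=11 + (-24, +16) → east=-45, north=27

east=-45, north=27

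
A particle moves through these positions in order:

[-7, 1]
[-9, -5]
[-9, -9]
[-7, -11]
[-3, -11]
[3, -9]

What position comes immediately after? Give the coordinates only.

[11, -5]

Taking differences between consecutive positions: [-2, -6], [+0, -4], [+2, -2], [+4, +0], [+6, +2]. These grow by [+2, +2] each step.
step 6: [3, -9] + [+8, +4] → [11, -5]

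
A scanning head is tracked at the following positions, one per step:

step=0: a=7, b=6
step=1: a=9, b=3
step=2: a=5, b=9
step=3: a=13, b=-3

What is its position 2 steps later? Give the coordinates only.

The jumps are (+2, -3), (-4, +6), (+8, -12) — a geometric progression with ratio -2.
step 4: a=13, b=-3 + (-16, +24) → a=-3, b=21
step 5: a=-3, b=21 + (+32, -48) → a=29, b=-27

a=29, b=-27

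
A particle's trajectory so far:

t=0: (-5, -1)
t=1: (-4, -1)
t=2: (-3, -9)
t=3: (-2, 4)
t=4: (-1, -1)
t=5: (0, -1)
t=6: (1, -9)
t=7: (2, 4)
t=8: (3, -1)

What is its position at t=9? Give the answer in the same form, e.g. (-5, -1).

(4, -1)

First: linear, +1 per step → 4 at step 9.
Second: cycles through -1, -1, -9, 4 every 4 steps. Step 9 lands at position 1 of the cycle → -1.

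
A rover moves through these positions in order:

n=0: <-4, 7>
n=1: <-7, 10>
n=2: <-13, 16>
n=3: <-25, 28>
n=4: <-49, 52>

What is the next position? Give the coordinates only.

<-97, 100>

Consecutive displacements <-3, +3>, <-6, +6>, <-12, +12>, <-24, +24> scale by a factor of 2 each step.
step 5: <-49, 52> + <-48, +48> → <-97, 100>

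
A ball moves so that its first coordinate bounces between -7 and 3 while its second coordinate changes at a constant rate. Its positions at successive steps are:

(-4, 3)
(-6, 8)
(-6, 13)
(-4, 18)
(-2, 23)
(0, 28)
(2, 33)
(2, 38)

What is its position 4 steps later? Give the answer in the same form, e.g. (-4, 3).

The first coordinate reflects between -7 and 3, moving 2 per step.
  step 8: 2 → 0
  step 9: 0 → -2
  step 10: -2 → -4
  step 11: -4 → -6
The second coordinate changes by +5 each step: at step 11 it is 58.

(-6, 58)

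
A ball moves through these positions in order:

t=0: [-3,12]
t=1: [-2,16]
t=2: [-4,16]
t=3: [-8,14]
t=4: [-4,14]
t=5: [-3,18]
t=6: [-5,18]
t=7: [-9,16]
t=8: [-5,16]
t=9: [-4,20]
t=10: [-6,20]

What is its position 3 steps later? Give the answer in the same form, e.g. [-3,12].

[-5,22]

Step-to-step displacements: [+1,+4], [-2,+0], [-4,-2], [+4,+0], [+1,+4], [-2,+0], [-4,-2], [+4,+0], [+1,+4], [-2,+0] — a repeating cycle of length 4.
step 11: apply [-4,-2] → [-10,18]
step 12: apply [+4,+0] → [-6,18]
step 13: apply [+1,+4] → [-5,22]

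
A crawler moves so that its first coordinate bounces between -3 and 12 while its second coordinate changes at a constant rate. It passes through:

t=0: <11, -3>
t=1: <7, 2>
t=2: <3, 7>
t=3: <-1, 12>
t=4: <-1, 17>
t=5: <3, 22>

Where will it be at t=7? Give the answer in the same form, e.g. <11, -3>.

The first coordinate travels 4 per step and bounces off the walls at -3 and 12.
  step 6: 3 → 7
  step 7: 7 → 11
The second coordinate changes by +5 each step: at step 7 it is 32.

<11, 32>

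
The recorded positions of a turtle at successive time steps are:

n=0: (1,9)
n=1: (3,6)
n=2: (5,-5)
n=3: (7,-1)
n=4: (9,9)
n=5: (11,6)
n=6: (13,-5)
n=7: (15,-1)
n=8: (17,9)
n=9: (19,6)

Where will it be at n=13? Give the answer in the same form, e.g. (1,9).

The first coordinate changes by +2 each step, so at step 13 it is 1 + 13·(2) = 27.
The second coordinate repeats the cycle [9, 6, -5, -1] with period 4; step 13 mod 4 = 1, giving 6.

(27,6)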